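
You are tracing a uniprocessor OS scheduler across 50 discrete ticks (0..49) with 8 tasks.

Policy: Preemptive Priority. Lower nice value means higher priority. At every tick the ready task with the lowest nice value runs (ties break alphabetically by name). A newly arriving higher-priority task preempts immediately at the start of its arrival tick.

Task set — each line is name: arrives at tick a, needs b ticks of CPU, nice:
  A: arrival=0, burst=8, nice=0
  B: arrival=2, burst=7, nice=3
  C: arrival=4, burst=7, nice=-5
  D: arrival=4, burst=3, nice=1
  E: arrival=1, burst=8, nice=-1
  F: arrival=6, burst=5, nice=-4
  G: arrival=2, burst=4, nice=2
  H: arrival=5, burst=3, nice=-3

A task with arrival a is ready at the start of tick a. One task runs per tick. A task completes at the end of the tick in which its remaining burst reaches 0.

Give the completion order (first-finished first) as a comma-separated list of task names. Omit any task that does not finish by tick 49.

t=0: ready={A} → run A
t=1: ready={A,E} → run E
t=2: ready={A,B,E,G} → run E
t=3: ready={A,B,E,G} → run E
t=4: ready={A,B,C,D,E,G} → run C
t=5: ready={A,B,C,D,E,G,H} → run C
t=6: ready={A,B,C,D,E,F,G,H} → run C
t=7: ready={A,B,C,D,E,F,G,H} → run C
t=8: ready={A,B,C,D,E,F,G,H} → run C
t=9: ready={A,B,C,D,E,F,G,H} → run C
t=10: ready={A,B,C,D,E,F,G,H} → run C
t=11: ready={A,B,D,E,F,G,H} → run F
t=12: ready={A,B,D,E,F,G,H} → run F
t=13: ready={A,B,D,E,F,G,H} → run F
t=14: ready={A,B,D,E,F,G,H} → run F
t=15: ready={A,B,D,E,F,G,H} → run F
t=16: ready={A,B,D,E,G,H} → run H
t=17: ready={A,B,D,E,G,H} → run H
t=18: ready={A,B,D,E,G,H} → run H
t=19: ready={A,B,D,E,G} → run E
t=20: ready={A,B,D,E,G} → run E
t=21: ready={A,B,D,E,G} → run E
t=22: ready={A,B,D,E,G} → run E
t=23: ready={A,B,D,E,G} → run E
t=24: ready={A,B,D,G} → run A
t=25: ready={A,B,D,G} → run A
t=26: ready={A,B,D,G} → run A
t=27: ready={A,B,D,G} → run A
t=28: ready={A,B,D,G} → run A
t=29: ready={A,B,D,G} → run A
t=30: ready={A,B,D,G} → run A
t=31: ready={B,D,G} → run D
t=32: ready={B,D,G} → run D
t=33: ready={B,D,G} → run D
t=34: ready={B,G} → run G
t=35: ready={B,G} → run G
t=36: ready={B,G} → run G
t=37: ready={B,G} → run G
t=38: ready={B} → run B
t=39: ready={B} → run B
t=40: ready={B} → run B
t=41: ready={B} → run B
t=42: ready={B} → run B
t=43: ready={B} → run B
t=44: ready={B} → run B
t=45: (idle)
t=46: (idle)
t=47: (idle)
t=48: (idle)
t=49: (idle)

completion order = C, F, H, E, A, D, G, B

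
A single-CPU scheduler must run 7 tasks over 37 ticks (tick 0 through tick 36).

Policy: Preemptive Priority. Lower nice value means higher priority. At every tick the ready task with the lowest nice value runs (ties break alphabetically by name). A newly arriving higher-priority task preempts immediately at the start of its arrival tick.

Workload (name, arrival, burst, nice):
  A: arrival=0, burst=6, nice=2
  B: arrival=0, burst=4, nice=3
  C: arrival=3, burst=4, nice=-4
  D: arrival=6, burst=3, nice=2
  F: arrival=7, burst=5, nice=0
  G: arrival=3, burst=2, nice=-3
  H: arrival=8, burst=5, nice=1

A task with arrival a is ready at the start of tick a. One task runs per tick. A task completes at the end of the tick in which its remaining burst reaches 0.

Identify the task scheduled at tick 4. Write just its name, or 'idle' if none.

t=0: ready={A,B} → run A
t=1: ready={A,B} → run A
t=2: ready={A,B} → run A
t=3: ready={A,B,C,G} → run C
t=4: ready={A,B,C,G} → run C
t=5: ready={A,B,C,G} → run C
t=6: ready={A,B,C,D,G} → run C
t=7: ready={A,B,D,F,G} → run G
t=8: ready={A,B,D,F,G,H} → run G
t=9: ready={A,B,D,F,H} → run F
t=10: ready={A,B,D,F,H} → run F
t=11: ready={A,B,D,F,H} → run F
t=12: ready={A,B,D,F,H} → run F
t=13: ready={A,B,D,F,H} → run F
t=14: ready={A,B,D,H} → run H
t=15: ready={A,B,D,H} → run H
t=16: ready={A,B,D,H} → run H
t=17: ready={A,B,D,H} → run H
t=18: ready={A,B,D,H} → run H
t=19: ready={A,B,D} → run A
t=20: ready={A,B,D} → run A
t=21: ready={A,B,D} → run A
t=22: ready={B,D} → run D
t=23: ready={B,D} → run D
t=24: ready={B,D} → run D
t=25: ready={B} → run B
t=26: ready={B} → run B
t=27: ready={B} → run B
t=28: ready={B} → run B
t=29: (idle)
t=30: (idle)
t=31: (idle)
t=32: (idle)
t=33: (idle)
t=34: (idle)
t=35: (idle)
t=36: (idle)

running at tick 4 = C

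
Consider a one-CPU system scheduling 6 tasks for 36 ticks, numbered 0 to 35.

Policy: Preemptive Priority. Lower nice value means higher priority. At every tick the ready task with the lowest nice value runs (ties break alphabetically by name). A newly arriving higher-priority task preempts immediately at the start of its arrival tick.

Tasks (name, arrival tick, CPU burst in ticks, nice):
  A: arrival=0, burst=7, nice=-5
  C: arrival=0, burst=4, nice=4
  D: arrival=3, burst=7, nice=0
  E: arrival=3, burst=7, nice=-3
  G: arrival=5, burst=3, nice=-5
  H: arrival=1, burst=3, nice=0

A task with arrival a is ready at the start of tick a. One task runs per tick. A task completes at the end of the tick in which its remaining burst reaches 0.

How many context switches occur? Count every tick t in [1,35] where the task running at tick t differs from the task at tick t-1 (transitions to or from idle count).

t=0: ready={A,C} → run A
t=1: ready={A,C,H} → run A
t=2: ready={A,C,H} → run A
t=3: ready={A,C,D,E,H} → run A
t=4: ready={A,C,D,E,H} → run A
t=5: ready={A,C,D,E,G,H} → run A
t=6: ready={A,C,D,E,G,H} → run A
t=7: ready={C,D,E,G,H} → run G
t=8: ready={C,D,E,G,H} → run G
t=9: ready={C,D,E,G,H} → run G
t=10: ready={C,D,E,H} → run E
t=11: ready={C,D,E,H} → run E
t=12: ready={C,D,E,H} → run E
t=13: ready={C,D,E,H} → run E
t=14: ready={C,D,E,H} → run E
t=15: ready={C,D,E,H} → run E
t=16: ready={C,D,E,H} → run E
t=17: ready={C,D,H} → run D
t=18: ready={C,D,H} → run D
t=19: ready={C,D,H} → run D
t=20: ready={C,D,H} → run D
t=21: ready={C,D,H} → run D
t=22: ready={C,D,H} → run D
t=23: ready={C,D,H} → run D
t=24: ready={C,H} → run H
t=25: ready={C,H} → run H
t=26: ready={C,H} → run H
t=27: ready={C} → run C
t=28: ready={C} → run C
t=29: ready={C} → run C
t=30: ready={C} → run C
t=31: (idle)
t=32: (idle)
t=33: (idle)
t=34: (idle)
t=35: (idle)

context switches = 6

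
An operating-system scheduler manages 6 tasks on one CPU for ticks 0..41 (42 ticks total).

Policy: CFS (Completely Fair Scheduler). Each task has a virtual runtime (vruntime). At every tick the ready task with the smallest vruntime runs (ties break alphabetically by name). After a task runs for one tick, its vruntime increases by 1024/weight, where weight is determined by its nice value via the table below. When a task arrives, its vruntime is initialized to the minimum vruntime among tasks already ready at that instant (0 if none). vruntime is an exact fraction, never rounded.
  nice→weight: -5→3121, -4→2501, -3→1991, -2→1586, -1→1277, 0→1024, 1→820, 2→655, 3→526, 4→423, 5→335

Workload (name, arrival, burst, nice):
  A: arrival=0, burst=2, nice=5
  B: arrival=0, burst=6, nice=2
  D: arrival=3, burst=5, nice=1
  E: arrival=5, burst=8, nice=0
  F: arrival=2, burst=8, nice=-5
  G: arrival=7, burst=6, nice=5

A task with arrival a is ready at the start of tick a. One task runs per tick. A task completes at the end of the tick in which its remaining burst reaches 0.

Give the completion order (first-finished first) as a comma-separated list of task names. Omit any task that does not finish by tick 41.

t=0: vr[A=0 B=0] → run A
t=1: vr[A=1024/335 B=0] → run B
t=2: vr[A=1024/335 B=1024/655 F=1024/655] → run B
t=3: vr[A=1024/335 B=2048/655 D=1024/655 F=1024/655] → run D
t=4: vr[A=1024/335 B=2048/655 D=15104/5371 F=1024/655] → run F
t=5: vr[A=1024/335 B=2048/655 D=15104/5371 E=3866624/2044255 F=3866624/2044255] → run E
t=6: vr[A=1024/335 B=2048/655 D=15104/5371 E=5910879/2044255 F=3866624/2044255] → run F
t=7: vr[A=1024/335 B=2048/655 D=15104/5371 E=5910879/2044255 F=4537344/2044255 G=4537344/2044255] → run F
t=8: vr[A=1024/335 B=2048/655 D=15104/5371 E=5910879/2044255 F=5208064/2044255 G=4537344/2044255] → run G
t=9: vr[A=1024/335 B=2048/655 D=15104/5371 E=5910879/2044255 F=5208064/2044255 G=722665472/136965085] → run F
t=10: vr[A=1024/335 B=2048/655 D=15104/5371 E=5910879/2044255 F=5878784/2044255 G=722665472/136965085] → run D
t=11: vr[A=1024/335 B=2048/655 D=109056/26855 E=5910879/2044255 F=5878784/2044255 G=722665472/136965085] → run F
t=12: vr[A=1024/335 B=2048/655 D=109056/26855 E=5910879/2044255 F=6549504/2044255 G=722665472/136965085] → run E
t=13: vr[A=1024/335 B=2048/655 D=109056/26855 E=7955134/2044255 F=6549504/2044255 G=722665472/136965085] → run A
t=14: vr[B=2048/655 D=109056/26855 E=7955134/2044255 F=6549504/2044255 G=722665472/136965085] → run B
t=15: vr[B=3072/655 D=109056/26855 E=7955134/2044255 F=6549504/2044255 G=722665472/136965085] → run F
t=16: vr[B=3072/655 D=109056/26855 E=7955134/2044255 F=7220224/2044255 G=722665472/136965085] → run F
t=17: vr[B=3072/655 D=109056/26855 E=7955134/2044255 F=7890944/2044255 G=722665472/136965085] → run F
t=18: vr[B=3072/655 D=109056/26855 E=7955134/2044255 G=722665472/136965085] → run E
t=19: vr[B=3072/655 D=109056/26855 E=9999389/2044255 G=722665472/136965085] → run D
t=20: vr[B=3072/655 D=142592/26855 E=9999389/2044255 G=722665472/136965085] → run B
t=21: vr[B=4096/655 D=142592/26855 E=9999389/2044255 G=722665472/136965085] → run E
t=22: vr[B=4096/655 D=142592/26855 E=12043644/2044255 G=722665472/136965085] → run G
t=23: vr[B=4096/655 D=142592/26855 E=12043644/2044255 G=1141328896/136965085] → run D
t=24: vr[B=4096/655 D=176128/26855 E=12043644/2044255 G=1141328896/136965085] → run E
t=25: vr[B=4096/655 D=176128/26855 E=14087899/2044255 G=1141328896/136965085] → run B
t=26: vr[B=1024/131 D=176128/26855 E=14087899/2044255 G=1141328896/136965085] → run D
t=27: vr[B=1024/131 E=14087899/2044255 G=1141328896/136965085] → run E
t=28: vr[B=1024/131 E=16132154/2044255 G=1141328896/136965085] → run B
t=29: vr[E=16132154/2044255 G=1141328896/136965085] → run E
t=30: vr[E=18176409/2044255 G=1141328896/136965085] → run G
t=31: vr[E=18176409/2044255 G=311998464/27393017] → run E
t=32: vr[G=311998464/27393017] → run G
t=33: vr[G=1978655744/136965085] → run G
t=34: vr[G=2397319168/136965085] → run G
t=35: (idle)
t=36: (idle)
t=37: (idle)
t=38: (idle)
t=39: (idle)
t=40: (idle)
t=41: (idle)

completion order = A, F, D, B, E, G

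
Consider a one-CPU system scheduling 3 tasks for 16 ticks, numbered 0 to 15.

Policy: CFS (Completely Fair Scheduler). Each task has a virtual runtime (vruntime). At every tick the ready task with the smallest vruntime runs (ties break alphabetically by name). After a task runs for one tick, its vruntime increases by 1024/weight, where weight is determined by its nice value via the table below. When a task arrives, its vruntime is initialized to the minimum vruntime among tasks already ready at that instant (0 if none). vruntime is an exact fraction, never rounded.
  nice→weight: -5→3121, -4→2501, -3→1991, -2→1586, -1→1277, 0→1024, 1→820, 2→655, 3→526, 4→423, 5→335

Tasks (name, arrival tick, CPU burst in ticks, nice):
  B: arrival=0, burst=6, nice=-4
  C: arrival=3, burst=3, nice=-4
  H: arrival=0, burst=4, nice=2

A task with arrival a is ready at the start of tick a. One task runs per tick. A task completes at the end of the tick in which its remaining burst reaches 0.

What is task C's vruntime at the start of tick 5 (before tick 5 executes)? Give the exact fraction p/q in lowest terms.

t=0: vr[B=0 H=0] → run B
t=1: vr[B=1024/2501 H=0] → run H
t=2: vr[B=1024/2501 H=1024/655] → run B
t=3: vr[B=2048/2501 C=2048/2501 H=1024/655] → run B
t=4: vr[B=3072/2501 C=2048/2501 H=1024/655] → run C
t=5: vr[B=3072/2501 C=3072/2501 H=1024/655] → run B
t=6: vr[B=4096/2501 C=3072/2501 H=1024/655] → run C
t=7: vr[B=4096/2501 C=4096/2501 H=1024/655] → run H
t=8: vr[B=4096/2501 C=4096/2501 H=2048/655] → run B
t=9: vr[B=5120/2501 C=4096/2501 H=2048/655] → run C
t=10: vr[B=5120/2501 H=2048/655] → run B
t=11: vr[H=2048/655] → run H
t=12: vr[H=3072/655] → run H
t=13: (idle)
t=14: (idle)
t=15: (idle)

vruntime(C, start of tick 5) = 3072/2501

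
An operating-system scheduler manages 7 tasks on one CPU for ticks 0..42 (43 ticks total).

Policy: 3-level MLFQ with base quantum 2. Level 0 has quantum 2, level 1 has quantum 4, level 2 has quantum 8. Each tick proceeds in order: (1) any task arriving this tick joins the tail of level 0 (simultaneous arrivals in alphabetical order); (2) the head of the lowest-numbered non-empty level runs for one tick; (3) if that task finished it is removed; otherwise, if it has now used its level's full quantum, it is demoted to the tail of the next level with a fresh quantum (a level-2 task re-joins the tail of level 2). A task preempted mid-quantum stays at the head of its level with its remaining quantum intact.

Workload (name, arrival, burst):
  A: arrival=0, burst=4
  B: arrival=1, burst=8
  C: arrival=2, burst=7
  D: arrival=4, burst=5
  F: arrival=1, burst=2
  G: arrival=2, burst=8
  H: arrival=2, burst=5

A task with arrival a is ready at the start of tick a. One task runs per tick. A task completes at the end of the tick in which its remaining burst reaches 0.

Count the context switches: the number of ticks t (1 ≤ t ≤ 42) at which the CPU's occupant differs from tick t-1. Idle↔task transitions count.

context switches = 16

t=0: L0/L1/L2 = A/-/- → run A
t=1: L0/L1/L2 = ABF/-/- → run A
t=2: L0/L1/L2 = BFCGH/A/- → run B
t=3: L0/L1/L2 = BFCGH/A/- → run B
t=4: L0/L1/L2 = FCGHD/AB/- → run F
t=5: L0/L1/L2 = FCGHD/AB/- → run F
t=6: L0/L1/L2 = CGHD/AB/- → run C
t=7: L0/L1/L2 = CGHD/AB/- → run C
t=8: L0/L1/L2 = GHD/ABC/- → run G
t=9: L0/L1/L2 = GHD/ABC/- → run G
t=10: L0/L1/L2 = HD/ABCG/- → run H
t=11: L0/L1/L2 = HD/ABCG/- → run H
t=12: L0/L1/L2 = D/ABCGH/- → run D
t=13: L0/L1/L2 = D/ABCGH/- → run D
t=14: L0/L1/L2 = -/ABCGHD/- → run A
t=15: L0/L1/L2 = -/ABCGHD/- → run A
t=16: L0/L1/L2 = -/BCGHD/- → run B
t=17: L0/L1/L2 = -/BCGHD/- → run B
t=18: L0/L1/L2 = -/BCGHD/- → run B
t=19: L0/L1/L2 = -/BCGHD/- → run B
t=20: L0/L1/L2 = -/CGHD/B → run C
t=21: L0/L1/L2 = -/CGHD/B → run C
t=22: L0/L1/L2 = -/CGHD/B → run C
t=23: L0/L1/L2 = -/CGHD/B → run C
t=24: L0/L1/L2 = -/GHD/BC → run G
t=25: L0/L1/L2 = -/GHD/BC → run G
t=26: L0/L1/L2 = -/GHD/BC → run G
t=27: L0/L1/L2 = -/GHD/BC → run G
t=28: L0/L1/L2 = -/HD/BCG → run H
t=29: L0/L1/L2 = -/HD/BCG → run H
t=30: L0/L1/L2 = -/HD/BCG → run H
t=31: L0/L1/L2 = -/D/BCG → run D
t=32: L0/L1/L2 = -/D/BCG → run D
t=33: L0/L1/L2 = -/D/BCG → run D
t=34: L0/L1/L2 = -/-/BCG → run B
t=35: L0/L1/L2 = -/-/BCG → run B
t=36: L0/L1/L2 = -/-/CG → run C
t=37: L0/L1/L2 = -/-/G → run G
t=38: L0/L1/L2 = -/-/G → run G
t=39: (idle)
t=40: (idle)
t=41: (idle)
t=42: (idle)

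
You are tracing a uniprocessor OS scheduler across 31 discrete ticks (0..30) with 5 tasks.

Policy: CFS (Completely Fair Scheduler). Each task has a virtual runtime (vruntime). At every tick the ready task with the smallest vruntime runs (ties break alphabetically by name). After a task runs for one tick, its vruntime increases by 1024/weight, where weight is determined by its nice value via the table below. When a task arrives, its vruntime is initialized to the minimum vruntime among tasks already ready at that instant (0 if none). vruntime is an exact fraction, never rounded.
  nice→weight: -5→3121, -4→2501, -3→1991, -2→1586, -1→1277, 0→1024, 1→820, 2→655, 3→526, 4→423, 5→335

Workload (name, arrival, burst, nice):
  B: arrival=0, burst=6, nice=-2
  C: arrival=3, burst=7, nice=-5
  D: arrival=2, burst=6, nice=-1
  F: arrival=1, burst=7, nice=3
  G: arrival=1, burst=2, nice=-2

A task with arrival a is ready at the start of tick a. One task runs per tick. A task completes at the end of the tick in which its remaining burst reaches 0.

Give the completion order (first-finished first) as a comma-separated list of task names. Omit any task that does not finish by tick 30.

t=0: vr[B=0] → run B
t=1: vr[B=512/793 F=512/793 G=512/793] → run B
t=2: vr[B=1024/793 D=512/793 F=512/793 G=512/793] → run D
t=3: vr[B=1024/793 C=512/793 D=1465856/1012661 F=512/793 G=512/793] → run C
t=4: vr[B=1024/793 C=2409984/2474953 D=1465856/1012661 F=512/793 G=512/793] → run F
t=5: vr[B=1024/793 C=2409984/2474953 D=1465856/1012661 F=540672/208559 G=512/793] → run G
t=6: vr[B=1024/793 C=2409984/2474953 D=1465856/1012661 F=540672/208559 G=1024/793] → run C
t=7: vr[B=1024/793 C=3222016/2474953 D=1465856/1012661 F=540672/208559 G=1024/793] → run B
t=8: vr[B=1536/793 C=3222016/2474953 D=1465856/1012661 F=540672/208559 G=1024/793] → run G
t=9: vr[B=1536/793 C=3222016/2474953 D=1465856/1012661 F=540672/208559] → run C
t=10: vr[B=1536/793 C=4034048/2474953 D=1465856/1012661 F=540672/208559] → run D
t=11: vr[B=1536/793 C=4034048/2474953 D=2277888/1012661 F=540672/208559] → run C
t=12: vr[B=1536/793 C=4846080/2474953 D=2277888/1012661 F=540672/208559] → run B
t=13: vr[B=2048/793 C=4846080/2474953 D=2277888/1012661 F=540672/208559] → run C
t=14: vr[B=2048/793 C=5658112/2474953 D=2277888/1012661 F=540672/208559] → run D
t=15: vr[B=2048/793 C=5658112/2474953 D=3089920/1012661 F=540672/208559] → run C
t=16: vr[B=2048/793 C=6470144/2474953 D=3089920/1012661 F=540672/208559] → run B
t=17: vr[B=2560/793 C=6470144/2474953 D=3089920/1012661 F=540672/208559] → run F
t=18: vr[B=2560/793 C=6470144/2474953 D=3089920/1012661 F=946688/208559] → run C
t=19: vr[B=2560/793 D=3089920/1012661 F=946688/208559] → run D
t=20: vr[B=2560/793 D=3901952/1012661 F=946688/208559] → run B
t=21: vr[D=3901952/1012661 F=946688/208559] → run D
t=22: vr[D=4713984/1012661 F=946688/208559] → run F
t=23: vr[D=4713984/1012661 F=1352704/208559] → run D
t=24: vr[F=1352704/208559] → run F
t=25: vr[F=1758720/208559] → run F
t=26: vr[F=2164736/208559] → run F
t=27: vr[F=2570752/208559] → run F
t=28: (idle)
t=29: (idle)
t=30: (idle)

completion order = G, C, B, D, F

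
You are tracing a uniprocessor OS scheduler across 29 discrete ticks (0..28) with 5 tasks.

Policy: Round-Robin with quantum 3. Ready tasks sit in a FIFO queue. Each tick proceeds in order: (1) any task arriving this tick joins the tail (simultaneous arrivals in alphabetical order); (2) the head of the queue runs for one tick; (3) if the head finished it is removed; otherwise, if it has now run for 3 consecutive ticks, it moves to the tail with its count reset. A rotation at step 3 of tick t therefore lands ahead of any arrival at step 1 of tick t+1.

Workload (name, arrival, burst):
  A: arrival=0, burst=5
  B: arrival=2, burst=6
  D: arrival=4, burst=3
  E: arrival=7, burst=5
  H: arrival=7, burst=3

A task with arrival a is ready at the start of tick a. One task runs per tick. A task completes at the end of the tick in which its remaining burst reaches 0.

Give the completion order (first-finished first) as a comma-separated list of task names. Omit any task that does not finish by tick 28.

completion order = A, D, B, H, E

t=0: queue=[A] q_used=0 → run A
t=1: queue=[A] q_used=1 → run A
t=2: queue=[A,B] q_used=2 → run A
t=3: queue=[B,A] q_used=0 → run B
t=4: queue=[B,A,D] q_used=1 → run B
t=5: queue=[B,A,D] q_used=2 → run B
t=6: queue=[A,D,B] q_used=0 → run A
t=7: queue=[A,D,B,E,H] q_used=1 → run A
t=8: queue=[D,B,E,H] q_used=0 → run D
t=9: queue=[D,B,E,H] q_used=1 → run D
t=10: queue=[D,B,E,H] q_used=2 → run D
t=11: queue=[B,E,H] q_used=0 → run B
t=12: queue=[B,E,H] q_used=1 → run B
t=13: queue=[B,E,H] q_used=2 → run B
t=14: queue=[E,H] q_used=0 → run E
t=15: queue=[E,H] q_used=1 → run E
t=16: queue=[E,H] q_used=2 → run E
t=17: queue=[H,E] q_used=0 → run H
t=18: queue=[H,E] q_used=1 → run H
t=19: queue=[H,E] q_used=2 → run H
t=20: queue=[E] q_used=0 → run E
t=21: queue=[E] q_used=1 → run E
t=22: (idle)
t=23: (idle)
t=24: (idle)
t=25: (idle)
t=26: (idle)
t=27: (idle)
t=28: (idle)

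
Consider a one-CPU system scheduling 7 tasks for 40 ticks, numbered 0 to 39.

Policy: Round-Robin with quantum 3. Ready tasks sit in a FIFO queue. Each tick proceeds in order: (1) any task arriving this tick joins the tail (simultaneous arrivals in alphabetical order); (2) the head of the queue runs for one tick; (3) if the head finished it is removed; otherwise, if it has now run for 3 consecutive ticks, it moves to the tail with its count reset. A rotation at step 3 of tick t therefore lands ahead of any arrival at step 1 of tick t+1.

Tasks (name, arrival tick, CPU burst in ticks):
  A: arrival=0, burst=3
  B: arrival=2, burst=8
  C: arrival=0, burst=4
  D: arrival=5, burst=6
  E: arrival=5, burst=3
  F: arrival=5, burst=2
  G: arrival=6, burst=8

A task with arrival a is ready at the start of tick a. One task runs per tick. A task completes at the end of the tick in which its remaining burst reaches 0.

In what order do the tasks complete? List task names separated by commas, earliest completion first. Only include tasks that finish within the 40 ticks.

t=0: queue=[A,C] q_used=0 → run A
t=1: queue=[A,C] q_used=1 → run A
t=2: queue=[A,C,B] q_used=2 → run A
t=3: queue=[C,B] q_used=0 → run C
t=4: queue=[C,B] q_used=1 → run C
t=5: queue=[C,B,D,E,F] q_used=2 → run C
t=6: queue=[B,D,E,F,C,G] q_used=0 → run B
t=7: queue=[B,D,E,F,C,G] q_used=1 → run B
t=8: queue=[B,D,E,F,C,G] q_used=2 → run B
t=9: queue=[D,E,F,C,G,B] q_used=0 → run D
t=10: queue=[D,E,F,C,G,B] q_used=1 → run D
t=11: queue=[D,E,F,C,G,B] q_used=2 → run D
t=12: queue=[E,F,C,G,B,D] q_used=0 → run E
t=13: queue=[E,F,C,G,B,D] q_used=1 → run E
t=14: queue=[E,F,C,G,B,D] q_used=2 → run E
t=15: queue=[F,C,G,B,D] q_used=0 → run F
t=16: queue=[F,C,G,B,D] q_used=1 → run F
t=17: queue=[C,G,B,D] q_used=0 → run C
t=18: queue=[G,B,D] q_used=0 → run G
t=19: queue=[G,B,D] q_used=1 → run G
t=20: queue=[G,B,D] q_used=2 → run G
t=21: queue=[B,D,G] q_used=0 → run B
t=22: queue=[B,D,G] q_used=1 → run B
t=23: queue=[B,D,G] q_used=2 → run B
t=24: queue=[D,G,B] q_used=0 → run D
t=25: queue=[D,G,B] q_used=1 → run D
t=26: queue=[D,G,B] q_used=2 → run D
t=27: queue=[G,B] q_used=0 → run G
t=28: queue=[G,B] q_used=1 → run G
t=29: queue=[G,B] q_used=2 → run G
t=30: queue=[B,G] q_used=0 → run B
t=31: queue=[B,G] q_used=1 → run B
t=32: queue=[G] q_used=0 → run G
t=33: queue=[G] q_used=1 → run G
t=34: (idle)
t=35: (idle)
t=36: (idle)
t=37: (idle)
t=38: (idle)
t=39: (idle)

completion order = A, E, F, C, D, B, G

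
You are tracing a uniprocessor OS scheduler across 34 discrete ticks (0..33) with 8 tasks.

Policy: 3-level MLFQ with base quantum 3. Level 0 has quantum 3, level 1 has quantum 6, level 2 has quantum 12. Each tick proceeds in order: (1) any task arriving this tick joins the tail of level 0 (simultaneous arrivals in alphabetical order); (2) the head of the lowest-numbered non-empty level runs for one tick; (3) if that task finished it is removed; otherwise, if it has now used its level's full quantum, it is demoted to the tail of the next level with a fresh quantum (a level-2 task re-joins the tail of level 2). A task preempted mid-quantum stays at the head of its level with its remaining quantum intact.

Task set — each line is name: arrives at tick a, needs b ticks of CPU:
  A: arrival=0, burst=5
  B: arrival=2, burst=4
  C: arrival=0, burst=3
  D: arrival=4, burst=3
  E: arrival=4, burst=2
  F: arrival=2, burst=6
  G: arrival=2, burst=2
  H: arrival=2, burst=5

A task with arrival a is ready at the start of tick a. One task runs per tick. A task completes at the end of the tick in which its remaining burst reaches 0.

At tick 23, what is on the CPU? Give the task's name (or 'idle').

running at tick 23 = A

t=0: L0/L1/L2 = AC/-/- → run A
t=1: L0/L1/L2 = AC/-/- → run A
t=2: L0/L1/L2 = ACBFGH/-/- → run A
t=3: L0/L1/L2 = CBFGH/A/- → run C
t=4: L0/L1/L2 = CBFGHDE/A/- → run C
t=5: L0/L1/L2 = CBFGHDE/A/- → run C
t=6: L0/L1/L2 = BFGHDE/A/- → run B
t=7: L0/L1/L2 = BFGHDE/A/- → run B
t=8: L0/L1/L2 = BFGHDE/A/- → run B
t=9: L0/L1/L2 = FGHDE/AB/- → run F
t=10: L0/L1/L2 = FGHDE/AB/- → run F
t=11: L0/L1/L2 = FGHDE/AB/- → run F
t=12: L0/L1/L2 = GHDE/ABF/- → run G
t=13: L0/L1/L2 = GHDE/ABF/- → run G
t=14: L0/L1/L2 = HDE/ABF/- → run H
t=15: L0/L1/L2 = HDE/ABF/- → run H
t=16: L0/L1/L2 = HDE/ABF/- → run H
t=17: L0/L1/L2 = DE/ABFH/- → run D
t=18: L0/L1/L2 = DE/ABFH/- → run D
t=19: L0/L1/L2 = DE/ABFH/- → run D
t=20: L0/L1/L2 = E/ABFH/- → run E
t=21: L0/L1/L2 = E/ABFH/- → run E
t=22: L0/L1/L2 = -/ABFH/- → run A
t=23: L0/L1/L2 = -/ABFH/- → run A
t=24: L0/L1/L2 = -/BFH/- → run B
t=25: L0/L1/L2 = -/FH/- → run F
t=26: L0/L1/L2 = -/FH/- → run F
t=27: L0/L1/L2 = -/FH/- → run F
t=28: L0/L1/L2 = -/H/- → run H
t=29: L0/L1/L2 = -/H/- → run H
t=30: (idle)
t=31: (idle)
t=32: (idle)
t=33: (idle)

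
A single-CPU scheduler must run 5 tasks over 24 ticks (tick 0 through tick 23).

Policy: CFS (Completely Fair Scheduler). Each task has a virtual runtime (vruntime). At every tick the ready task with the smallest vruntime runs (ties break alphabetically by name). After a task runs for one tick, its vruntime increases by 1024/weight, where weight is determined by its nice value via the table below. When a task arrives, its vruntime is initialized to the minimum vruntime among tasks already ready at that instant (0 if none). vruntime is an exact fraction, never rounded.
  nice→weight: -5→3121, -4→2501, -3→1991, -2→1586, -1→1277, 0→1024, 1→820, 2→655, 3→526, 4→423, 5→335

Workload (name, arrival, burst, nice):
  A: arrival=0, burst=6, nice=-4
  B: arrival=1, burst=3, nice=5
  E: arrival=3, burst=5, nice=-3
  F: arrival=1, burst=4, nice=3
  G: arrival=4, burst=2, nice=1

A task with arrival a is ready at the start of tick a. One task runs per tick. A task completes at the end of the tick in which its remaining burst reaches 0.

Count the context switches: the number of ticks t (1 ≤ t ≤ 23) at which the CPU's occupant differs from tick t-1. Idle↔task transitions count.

t=0: vr[A=0] → run A
t=1: vr[A=1024/2501 B=1024/2501 F=1024/2501] → run A
t=2: vr[A=2048/2501 B=1024/2501 F=1024/2501] → run B
t=3: vr[A=2048/2501 B=2904064/837835 E=1024/2501 F=1024/2501] → run E
t=4: vr[A=2048/2501 B=2904064/837835 E=4599808/4979491 F=1024/2501 G=1024/2501] → run F
t=5: vr[A=2048/2501 B=2904064/837835 E=4599808/4979491 F=1549824/657763 G=1024/2501] → run G
t=6: vr[A=2048/2501 B=2904064/837835 E=4599808/4979491 F=1549824/657763 G=20736/12505] → run A
t=7: vr[A=3072/2501 B=2904064/837835 E=4599808/4979491 F=1549824/657763 G=20736/12505] → run E
t=8: vr[A=3072/2501 B=2904064/837835 E=7160832/4979491 F=1549824/657763 G=20736/12505] → run A
t=9: vr[A=4096/2501 B=2904064/837835 E=7160832/4979491 F=1549824/657763 G=20736/12505] → run E
t=10: vr[A=4096/2501 B=2904064/837835 E=9721856/4979491 F=1549824/657763 G=20736/12505] → run A
t=11: vr[A=5120/2501 B=2904064/837835 E=9721856/4979491 F=1549824/657763 G=20736/12505] → run G
t=12: vr[A=5120/2501 B=2904064/837835 E=9721856/4979491 F=1549824/657763] → run E
t=13: vr[A=5120/2501 B=2904064/837835 E=12282880/4979491 F=1549824/657763] → run A
t=14: vr[B=2904064/837835 E=12282880/4979491 F=1549824/657763] → run F
t=15: vr[B=2904064/837835 E=12282880/4979491 F=2830336/657763] → run E
t=16: vr[B=2904064/837835 F=2830336/657763] → run B
t=17: vr[B=5465088/837835 F=2830336/657763] → run F
t=18: vr[B=5465088/837835 F=4110848/657763] → run F
t=19: vr[B=5465088/837835] → run B
t=20: (idle)
t=21: (idle)
t=22: (idle)
t=23: (idle)

context switches = 18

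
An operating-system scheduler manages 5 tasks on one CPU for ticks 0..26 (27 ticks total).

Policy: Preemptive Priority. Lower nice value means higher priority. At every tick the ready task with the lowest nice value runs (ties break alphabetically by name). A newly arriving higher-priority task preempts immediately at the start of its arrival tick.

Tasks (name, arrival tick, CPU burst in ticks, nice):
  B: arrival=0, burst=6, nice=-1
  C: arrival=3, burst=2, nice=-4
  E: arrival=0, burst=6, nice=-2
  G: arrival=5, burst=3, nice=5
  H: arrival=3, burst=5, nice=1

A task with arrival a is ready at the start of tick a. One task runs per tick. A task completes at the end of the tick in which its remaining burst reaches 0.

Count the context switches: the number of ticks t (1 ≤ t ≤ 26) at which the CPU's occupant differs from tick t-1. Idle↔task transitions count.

t=0: ready={B,E} → run E
t=1: ready={B,E} → run E
t=2: ready={B,E} → run E
t=3: ready={B,C,E,H} → run C
t=4: ready={B,C,E,H} → run C
t=5: ready={B,E,G,H} → run E
t=6: ready={B,E,G,H} → run E
t=7: ready={B,E,G,H} → run E
t=8: ready={B,G,H} → run B
t=9: ready={B,G,H} → run B
t=10: ready={B,G,H} → run B
t=11: ready={B,G,H} → run B
t=12: ready={B,G,H} → run B
t=13: ready={B,G,H} → run B
t=14: ready={G,H} → run H
t=15: ready={G,H} → run H
t=16: ready={G,H} → run H
t=17: ready={G,H} → run H
t=18: ready={G,H} → run H
t=19: ready={G} → run G
t=20: ready={G} → run G
t=21: ready={G} → run G
t=22: (idle)
t=23: (idle)
t=24: (idle)
t=25: (idle)
t=26: (idle)

context switches = 6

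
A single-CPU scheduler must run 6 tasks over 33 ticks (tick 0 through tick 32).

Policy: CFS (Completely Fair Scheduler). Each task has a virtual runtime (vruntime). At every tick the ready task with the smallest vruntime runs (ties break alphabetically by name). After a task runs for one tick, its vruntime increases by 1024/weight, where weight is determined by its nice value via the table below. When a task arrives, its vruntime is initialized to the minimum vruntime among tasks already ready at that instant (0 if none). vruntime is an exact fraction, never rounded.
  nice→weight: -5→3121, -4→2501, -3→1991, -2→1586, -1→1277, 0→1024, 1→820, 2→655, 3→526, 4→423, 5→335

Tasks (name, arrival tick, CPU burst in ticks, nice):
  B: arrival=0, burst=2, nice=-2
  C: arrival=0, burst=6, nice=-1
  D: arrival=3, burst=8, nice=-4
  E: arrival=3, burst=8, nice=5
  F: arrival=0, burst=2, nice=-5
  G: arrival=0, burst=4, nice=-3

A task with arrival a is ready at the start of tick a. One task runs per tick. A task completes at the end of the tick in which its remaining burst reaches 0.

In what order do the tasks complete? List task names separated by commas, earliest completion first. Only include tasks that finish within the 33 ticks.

t=0: vr[B=0 C=0 F=0 G=0] → run B
t=1: vr[B=512/793 C=0 F=0 G=0] → run C
t=2: vr[B=512/793 C=1024/1277 F=0 G=0] → run F
t=3: vr[B=512/793 C=1024/1277 D=0 E=0 F=1024/3121 G=0] → run D
t=4: vr[B=512/793 C=1024/1277 D=1024/2501 E=0 F=1024/3121 G=0] → run E
t=5: vr[B=512/793 C=1024/1277 D=1024/2501 E=1024/335 F=1024/3121 G=0] → run G
t=6: vr[B=512/793 C=1024/1277 D=1024/2501 E=1024/335 F=1024/3121 G=1024/1991] → run F
t=7: vr[B=512/793 C=1024/1277 D=1024/2501 E=1024/335 G=1024/1991] → run D
t=8: vr[B=512/793 C=1024/1277 D=2048/2501 E=1024/335 G=1024/1991] → run G
t=9: vr[B=512/793 C=1024/1277 D=2048/2501 E=1024/335 G=2048/1991] → run B
t=10: vr[C=1024/1277 D=2048/2501 E=1024/335 G=2048/1991] → run C
t=11: vr[C=2048/1277 D=2048/2501 E=1024/335 G=2048/1991] → run D
t=12: vr[C=2048/1277 D=3072/2501 E=1024/335 G=2048/1991] → run G
t=13: vr[C=2048/1277 D=3072/2501 E=1024/335 G=3072/1991] → run D
t=14: vr[C=2048/1277 D=4096/2501 E=1024/335 G=3072/1991] → run G
t=15: vr[C=2048/1277 D=4096/2501 E=1024/335] → run C
t=16: vr[C=3072/1277 D=4096/2501 E=1024/335] → run D
t=17: vr[C=3072/1277 D=5120/2501 E=1024/335] → run D
t=18: vr[C=3072/1277 D=6144/2501 E=1024/335] → run C
t=19: vr[C=4096/1277 D=6144/2501 E=1024/335] → run D
t=20: vr[C=4096/1277 D=7168/2501 E=1024/335] → run D
t=21: vr[C=4096/1277 E=1024/335] → run E
t=22: vr[C=4096/1277 E=2048/335] → run C
t=23: vr[C=5120/1277 E=2048/335] → run C
t=24: vr[E=2048/335] → run E
t=25: vr[E=3072/335] → run E
t=26: vr[E=4096/335] → run E
t=27: vr[E=1024/67] → run E
t=28: vr[E=6144/335] → run E
t=29: vr[E=7168/335] → run E
t=30: (idle)
t=31: (idle)
t=32: (idle)

completion order = F, B, G, D, C, E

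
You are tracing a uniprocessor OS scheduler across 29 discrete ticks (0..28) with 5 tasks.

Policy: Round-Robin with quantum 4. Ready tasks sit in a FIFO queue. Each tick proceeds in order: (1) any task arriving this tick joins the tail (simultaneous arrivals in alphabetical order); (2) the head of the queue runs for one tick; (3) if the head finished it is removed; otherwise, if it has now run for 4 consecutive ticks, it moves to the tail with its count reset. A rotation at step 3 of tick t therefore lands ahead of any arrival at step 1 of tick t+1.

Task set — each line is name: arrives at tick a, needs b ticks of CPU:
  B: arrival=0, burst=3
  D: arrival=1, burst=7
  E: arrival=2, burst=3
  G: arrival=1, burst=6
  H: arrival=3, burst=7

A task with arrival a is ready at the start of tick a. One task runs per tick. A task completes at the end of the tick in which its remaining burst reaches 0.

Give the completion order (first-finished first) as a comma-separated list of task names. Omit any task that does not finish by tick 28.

t=0: queue=[B] q_used=0 → run B
t=1: queue=[B,D,G] q_used=1 → run B
t=2: queue=[B,D,G,E] q_used=2 → run B
t=3: queue=[D,G,E,H] q_used=0 → run D
t=4: queue=[D,G,E,H] q_used=1 → run D
t=5: queue=[D,G,E,H] q_used=2 → run D
t=6: queue=[D,G,E,H] q_used=3 → run D
t=7: queue=[G,E,H,D] q_used=0 → run G
t=8: queue=[G,E,H,D] q_used=1 → run G
t=9: queue=[G,E,H,D] q_used=2 → run G
t=10: queue=[G,E,H,D] q_used=3 → run G
t=11: queue=[E,H,D,G] q_used=0 → run E
t=12: queue=[E,H,D,G] q_used=1 → run E
t=13: queue=[E,H,D,G] q_used=2 → run E
t=14: queue=[H,D,G] q_used=0 → run H
t=15: queue=[H,D,G] q_used=1 → run H
t=16: queue=[H,D,G] q_used=2 → run H
t=17: queue=[H,D,G] q_used=3 → run H
t=18: queue=[D,G,H] q_used=0 → run D
t=19: queue=[D,G,H] q_used=1 → run D
t=20: queue=[D,G,H] q_used=2 → run D
t=21: queue=[G,H] q_used=0 → run G
t=22: queue=[G,H] q_used=1 → run G
t=23: queue=[H] q_used=0 → run H
t=24: queue=[H] q_used=1 → run H
t=25: queue=[H] q_used=2 → run H
t=26: (idle)
t=27: (idle)
t=28: (idle)

completion order = B, E, D, G, H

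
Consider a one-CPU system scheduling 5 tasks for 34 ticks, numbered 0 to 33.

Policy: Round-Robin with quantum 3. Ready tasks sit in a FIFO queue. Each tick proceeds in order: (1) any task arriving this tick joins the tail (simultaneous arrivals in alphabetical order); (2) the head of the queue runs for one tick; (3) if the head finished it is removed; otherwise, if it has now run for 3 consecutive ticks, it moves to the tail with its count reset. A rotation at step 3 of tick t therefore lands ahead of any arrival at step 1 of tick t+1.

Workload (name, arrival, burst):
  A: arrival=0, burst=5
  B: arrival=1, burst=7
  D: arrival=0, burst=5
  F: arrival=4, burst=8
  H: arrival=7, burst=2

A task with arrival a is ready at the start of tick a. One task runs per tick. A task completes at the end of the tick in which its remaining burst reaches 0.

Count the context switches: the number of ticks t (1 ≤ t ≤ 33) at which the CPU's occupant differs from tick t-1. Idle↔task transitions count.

t=0: queue=[A,D] q_used=0 → run A
t=1: queue=[A,D,B] q_used=1 → run A
t=2: queue=[A,D,B] q_used=2 → run A
t=3: queue=[D,B,A] q_used=0 → run D
t=4: queue=[D,B,A,F] q_used=1 → run D
t=5: queue=[D,B,A,F] q_used=2 → run D
t=6: queue=[B,A,F,D] q_used=0 → run B
t=7: queue=[B,A,F,D,H] q_used=1 → run B
t=8: queue=[B,A,F,D,H] q_used=2 → run B
t=9: queue=[A,F,D,H,B] q_used=0 → run A
t=10: queue=[A,F,D,H,B] q_used=1 → run A
t=11: queue=[F,D,H,B] q_used=0 → run F
t=12: queue=[F,D,H,B] q_used=1 → run F
t=13: queue=[F,D,H,B] q_used=2 → run F
t=14: queue=[D,H,B,F] q_used=0 → run D
t=15: queue=[D,H,B,F] q_used=1 → run D
t=16: queue=[H,B,F] q_used=0 → run H
t=17: queue=[H,B,F] q_used=1 → run H
t=18: queue=[B,F] q_used=0 → run B
t=19: queue=[B,F] q_used=1 → run B
t=20: queue=[B,F] q_used=2 → run B
t=21: queue=[F,B] q_used=0 → run F
t=22: queue=[F,B] q_used=1 → run F
t=23: queue=[F,B] q_used=2 → run F
t=24: queue=[B,F] q_used=0 → run B
t=25: queue=[F] q_used=0 → run F
t=26: queue=[F] q_used=1 → run F
t=27: (idle)
t=28: (idle)
t=29: (idle)
t=30: (idle)
t=31: (idle)
t=32: (idle)
t=33: (idle)

context switches = 11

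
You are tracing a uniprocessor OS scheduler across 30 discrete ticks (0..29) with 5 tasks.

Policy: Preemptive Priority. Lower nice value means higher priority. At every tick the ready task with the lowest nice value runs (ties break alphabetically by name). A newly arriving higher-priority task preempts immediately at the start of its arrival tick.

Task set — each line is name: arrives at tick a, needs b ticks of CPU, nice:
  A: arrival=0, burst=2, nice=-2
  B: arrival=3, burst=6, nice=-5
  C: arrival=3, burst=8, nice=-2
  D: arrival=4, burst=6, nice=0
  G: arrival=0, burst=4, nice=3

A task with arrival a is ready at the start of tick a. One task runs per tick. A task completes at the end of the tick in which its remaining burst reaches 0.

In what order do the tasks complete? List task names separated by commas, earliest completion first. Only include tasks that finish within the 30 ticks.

completion order = A, B, C, D, G

t=0: ready={A,G} → run A
t=1: ready={A,G} → run A
t=2: ready={G} → run G
t=3: ready={B,C,G} → run B
t=4: ready={B,C,D,G} → run B
t=5: ready={B,C,D,G} → run B
t=6: ready={B,C,D,G} → run B
t=7: ready={B,C,D,G} → run B
t=8: ready={B,C,D,G} → run B
t=9: ready={C,D,G} → run C
t=10: ready={C,D,G} → run C
t=11: ready={C,D,G} → run C
t=12: ready={C,D,G} → run C
t=13: ready={C,D,G} → run C
t=14: ready={C,D,G} → run C
t=15: ready={C,D,G} → run C
t=16: ready={C,D,G} → run C
t=17: ready={D,G} → run D
t=18: ready={D,G} → run D
t=19: ready={D,G} → run D
t=20: ready={D,G} → run D
t=21: ready={D,G} → run D
t=22: ready={D,G} → run D
t=23: ready={G} → run G
t=24: ready={G} → run G
t=25: ready={G} → run G
t=26: (idle)
t=27: (idle)
t=28: (idle)
t=29: (idle)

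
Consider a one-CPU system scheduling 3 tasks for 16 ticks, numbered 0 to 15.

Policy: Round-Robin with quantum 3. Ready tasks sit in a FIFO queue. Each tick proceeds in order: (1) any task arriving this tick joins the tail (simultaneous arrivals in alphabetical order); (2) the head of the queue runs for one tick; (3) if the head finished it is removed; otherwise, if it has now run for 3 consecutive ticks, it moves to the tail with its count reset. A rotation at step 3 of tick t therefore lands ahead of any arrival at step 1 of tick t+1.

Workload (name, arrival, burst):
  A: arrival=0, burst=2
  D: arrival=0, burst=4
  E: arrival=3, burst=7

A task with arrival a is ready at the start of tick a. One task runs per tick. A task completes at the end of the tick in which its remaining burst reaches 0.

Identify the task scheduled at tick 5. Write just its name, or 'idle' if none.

running at tick 5 = E

t=0: queue=[A,D] q_used=0 → run A
t=1: queue=[A,D] q_used=1 → run A
t=2: queue=[D] q_used=0 → run D
t=3: queue=[D,E] q_used=1 → run D
t=4: queue=[D,E] q_used=2 → run D
t=5: queue=[E,D] q_used=0 → run E
t=6: queue=[E,D] q_used=1 → run E
t=7: queue=[E,D] q_used=2 → run E
t=8: queue=[D,E] q_used=0 → run D
t=9: queue=[E] q_used=0 → run E
t=10: queue=[E] q_used=1 → run E
t=11: queue=[E] q_used=2 → run E
t=12: queue=[E] q_used=0 → run E
t=13: (idle)
t=14: (idle)
t=15: (idle)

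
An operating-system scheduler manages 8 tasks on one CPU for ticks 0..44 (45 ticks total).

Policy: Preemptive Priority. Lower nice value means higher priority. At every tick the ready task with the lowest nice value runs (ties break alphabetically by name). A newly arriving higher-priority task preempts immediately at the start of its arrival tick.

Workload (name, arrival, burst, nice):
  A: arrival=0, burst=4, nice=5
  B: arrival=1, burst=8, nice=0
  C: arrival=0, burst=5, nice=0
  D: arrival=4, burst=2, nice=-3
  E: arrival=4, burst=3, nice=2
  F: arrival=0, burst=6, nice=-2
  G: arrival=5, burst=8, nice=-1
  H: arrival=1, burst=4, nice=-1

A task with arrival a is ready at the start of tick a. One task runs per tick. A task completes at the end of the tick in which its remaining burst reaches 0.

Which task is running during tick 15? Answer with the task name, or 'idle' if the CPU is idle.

running at tick 15 = G

t=0: ready={A,C,F} → run F
t=1: ready={A,B,C,F,H} → run F
t=2: ready={A,B,C,F,H} → run F
t=3: ready={A,B,C,F,H} → run F
t=4: ready={A,B,C,D,E,F,H} → run D
t=5: ready={A,B,C,D,E,F,G,H} → run D
t=6: ready={A,B,C,E,F,G,H} → run F
t=7: ready={A,B,C,E,F,G,H} → run F
t=8: ready={A,B,C,E,G,H} → run G
t=9: ready={A,B,C,E,G,H} → run G
t=10: ready={A,B,C,E,G,H} → run G
t=11: ready={A,B,C,E,G,H} → run G
t=12: ready={A,B,C,E,G,H} → run G
t=13: ready={A,B,C,E,G,H} → run G
t=14: ready={A,B,C,E,G,H} → run G
t=15: ready={A,B,C,E,G,H} → run G
t=16: ready={A,B,C,E,H} → run H
t=17: ready={A,B,C,E,H} → run H
t=18: ready={A,B,C,E,H} → run H
t=19: ready={A,B,C,E,H} → run H
t=20: ready={A,B,C,E} → run B
t=21: ready={A,B,C,E} → run B
t=22: ready={A,B,C,E} → run B
t=23: ready={A,B,C,E} → run B
t=24: ready={A,B,C,E} → run B
t=25: ready={A,B,C,E} → run B
t=26: ready={A,B,C,E} → run B
t=27: ready={A,B,C,E} → run B
t=28: ready={A,C,E} → run C
t=29: ready={A,C,E} → run C
t=30: ready={A,C,E} → run C
t=31: ready={A,C,E} → run C
t=32: ready={A,C,E} → run C
t=33: ready={A,E} → run E
t=34: ready={A,E} → run E
t=35: ready={A,E} → run E
t=36: ready={A} → run A
t=37: ready={A} → run A
t=38: ready={A} → run A
t=39: ready={A} → run A
t=40: (idle)
t=41: (idle)
t=42: (idle)
t=43: (idle)
t=44: (idle)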